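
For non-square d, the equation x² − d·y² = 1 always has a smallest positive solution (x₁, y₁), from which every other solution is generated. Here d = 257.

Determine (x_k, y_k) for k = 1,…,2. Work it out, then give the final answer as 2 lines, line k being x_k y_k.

d=257: √d = [16; 32] (ℓ=1, odd), read p_1/q_1
i=0: a=16 ⇒ p=16, q=1
i=1: a=32 ⇒ p=513, q=32
fundamental: x₁=513, y₁=32  (since 263169 − 257·1024 = 1)
k=2:  x_2 = 513·513+257·32·32 = 526337,  y_2 = 513·32+32·513 = 32832

513 32
526337 32832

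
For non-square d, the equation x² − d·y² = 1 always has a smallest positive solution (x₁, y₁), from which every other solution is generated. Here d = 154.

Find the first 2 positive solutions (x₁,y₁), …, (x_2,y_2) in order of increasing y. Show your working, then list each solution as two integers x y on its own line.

d=154: √d = [12; 2,2,3,1,2,1,3,2,2,24] (ℓ=10, even), read p_9/q_9
a_0=12:  p_0=12·1+0=12,  q_0=12·0+1=1
…
a_2=2:  p_2=2·25+12=62,  q_2=2·2+1=5
…
a_6=1:  p_6=1·757+273=1030,  q_6=1·61+22=83
…
a_8=2:  p_8=2·3847+1030=8724,  q_8=2·310+83=703
a_9=2:  p_9=2·8724+3847=21295,  q_9=2·703+310=1716
fundamental: x₁=21295, y₁=1716  (since 453477025 − 154·2944656 = 1)
n=2: (21295,1716)∘(21295,1716) = (21295·21295+154·1716·1716, 21295·1716+1716·21295) = (906954049,73084440)

21295 1716
906954049 73084440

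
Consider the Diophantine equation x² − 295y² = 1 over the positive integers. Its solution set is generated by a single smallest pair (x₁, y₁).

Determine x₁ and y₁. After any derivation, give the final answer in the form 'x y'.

√295 → a₀=17, period (5,1,2,3,2,6,2,3,2,1,5,34); ℓ=12 even so k=11
a_0=17:  p_0=17·1+0=17,  q_0=17·0+1=1
a_1=5:  p_1=5·17+1=86,  q_1=5·1+0=5
a_2=1:  p_2=1·86+17=103,  q_2=1·5+1=6
a_3=2:  p_3=2·103+86=292,  q_3=2·6+5=17
a_4=3:  p_4=3·292+103=979,  q_4=3·17+6=57
…
a_8=3:  p_8=3·31208+14479=108103,  q_8=3·1817+843=6294
a_9=2:  p_9=2·108103+31208=247414,  q_9=2·6294+1817=14405
a_10=1:  p_10=1·247414+108103=355517,  q_10=1·14405+6294=20699
a_11=5:  p_11=5·355517+247414=2024999,  q_11=5·20699+14405=117900
(x₁, y₁) = (2024999, 117900);  2024999² − 295·117900² = 1 ✓

2024999 117900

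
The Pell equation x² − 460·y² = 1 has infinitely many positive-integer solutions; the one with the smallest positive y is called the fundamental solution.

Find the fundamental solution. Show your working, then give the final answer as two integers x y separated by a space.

[21; 2,4,3,1,2,10,2,1,3,4,2,42] for √460; ℓ=12 ⇒ convergent index 11
i=0: a=21 ⇒ p=21, q=1
…
i=2: a=4 ⇒ p=193, q=9
i=3: a=3 ⇒ p=622, q=29
i=4: a=1 ⇒ p=815, q=38
i=5: a=2 ⇒ p=2252, q=105
i=6: a=10 ⇒ p=23335, q=1088
i=7: a=2 ⇒ p=48922, q=2281
i=8: a=1 ⇒ p=72257, q=3369
i=9: a=3 ⇒ p=265693, q=12388
i=10: a=4 ⇒ p=1135029, q=52921
i=11: a=2 ⇒ p=2535751, q=118230
→ (2535751, 118230).  Check: 2535751²=6430033134001, 460·118230²=6430033134000, difference 1.

2535751 118230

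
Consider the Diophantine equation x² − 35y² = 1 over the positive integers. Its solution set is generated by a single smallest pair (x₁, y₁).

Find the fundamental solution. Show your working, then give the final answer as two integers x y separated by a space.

[5; 1,10] for √35; ℓ=2 ⇒ convergent index 1
step 0: (5, 1)  from 5·(1,0) + (0,1)
step 1: (6, 1)  from 1·(5,1) + (1,0)
→ (6, 1).  Check: 6²=36, 35·1²=35, difference 1.

6 1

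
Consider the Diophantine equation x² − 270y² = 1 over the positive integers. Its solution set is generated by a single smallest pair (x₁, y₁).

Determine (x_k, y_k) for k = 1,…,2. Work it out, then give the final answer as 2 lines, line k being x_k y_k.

[16; 2,3,6,3,2,32] for √270; ℓ=6 ⇒ convergent index 5
k=0  a_k=16  p_k/q_k = 16/1
k=1  a_k=2  p_k/q_k = 33/2
…
k=4  a_k=3  p_k/q_k = 2284/139
k=5  a_k=2  p_k/q_k = 5291/322
→ (5291, 322).  Check: 5291²=27994681, 270·322²=27994680, difference 1.
(x_2, y_2) = (5291·5291 + 270·322·322, 5291·322 + 322·5291) = (55989361, 3407404)

5291 322
55989361 3407404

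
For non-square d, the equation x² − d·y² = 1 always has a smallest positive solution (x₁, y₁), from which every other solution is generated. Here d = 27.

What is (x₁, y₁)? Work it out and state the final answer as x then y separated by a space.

26 5

√27 → a₀=5, period (5,10); ℓ=2 even so k=1
step 0: (5, 1)  from 5·(1,0) + (0,1)
step 1: (26, 5)  from 5·(5,1) + (1,0)
→ (26, 5).  Check: 26²=676, 27·5²=675, difference 1.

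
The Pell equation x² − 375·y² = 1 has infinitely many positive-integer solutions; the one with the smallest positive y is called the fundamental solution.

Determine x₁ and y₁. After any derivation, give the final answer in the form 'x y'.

15124 781

√375 → a₀=19, period (2,1,2,1,5,1,2,1,2,38); ℓ=10 even so k=9
step 0: (19, 1)  from 19·(1,0) + (0,1)
…
step 8: (5519, 285)  from 1·(4086,211) + (1433,74)
step 9: (15124, 781)  from 2·(5519,285) + (4086,211)
fundamental: x₁=15124, y₁=781  (since 228735376 − 375·609961 = 1)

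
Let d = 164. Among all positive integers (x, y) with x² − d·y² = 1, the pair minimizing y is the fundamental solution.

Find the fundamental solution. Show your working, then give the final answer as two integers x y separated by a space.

2049 160

√164 → a₀=12, period (1,4,6,4,1,24); ℓ=6 even so k=5
i=0: a=12 ⇒ p=12, q=1
…
i=2: a=4 ⇒ p=64, q=5
i=3: a=6 ⇒ p=397, q=31
i=4: a=4 ⇒ p=1652, q=129
i=5: a=1 ⇒ p=2049, q=160
(x₁, y₁) = (2049, 160);  2049² − 164·160² = 1 ✓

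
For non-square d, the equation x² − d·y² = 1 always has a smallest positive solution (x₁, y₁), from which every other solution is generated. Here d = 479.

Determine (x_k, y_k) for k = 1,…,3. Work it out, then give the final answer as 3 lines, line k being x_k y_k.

[21; 1,7,1,3,2,21,2,3,1,7,1,42] for √479; ℓ=12 ⇒ convergent index 11
step 0: (21, 1)  from 21·(1,0) + (0,1)
step 1: (22, 1)  from 1·(21,1) + (1,0)
step 2: (175, 8)  from 7·(22,1) + (21,1)
step 3: (197, 9)  from 1·(175,8) + (22,1)
step 4: (766, 35)  from 3·(197,9) + (175,8)
step 5: (1729, 79)  from 2·(766,35) + (197,9)
…
step 7: (75879, 3467)  from 2·(37075,1694) + (1729,79)
step 8: (264712, 12095)  from 3·(75879,3467) + (37075,1694)
step 9: (340591, 15562)  from 1·(264712,12095) + (75879,3467)
step 10: (2648849, 121029)  from 7·(340591,15562) + (264712,12095)
step 11: (2989440, 136591)  from 1·(2648849,121029) + (340591,15562)
(x₁, y₁) = (2989440, 136591);  2989440² − 479·136591² = 1 ✓
(2989440+136591√479)^2 = 17873503027199 + 816661198080√479
(2989440+136591√479)^3 = 106863529779256567680 + 4882719303976413809√479

2989440 136591
17873503027199 816661198080
106863529779256567680 4882719303976413809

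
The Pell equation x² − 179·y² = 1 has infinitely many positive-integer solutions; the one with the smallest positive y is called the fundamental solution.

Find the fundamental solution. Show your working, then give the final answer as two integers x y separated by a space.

√179 → a₀=13, period (2,1,1,1,3,…,1,2,26); ℓ=14 even so k=13
i=0: a=13 ⇒ p=13, q=1
…
i=6: a=5 ⇒ p=2047, q=153
i=7: a=13 ⇒ p=26999, q=2018
i=8: a=5 ⇒ p=137042, q=10243
…
i=11: a=1 ⇒ p=1013292, q=75737
i=12: a=1 ⇒ p=1588459, q=118727
i=13: a=2 ⇒ p=4190210, q=313191
(x₁, y₁) = (4190210, 313191);  4190210² − 179·313191² = 1 ✓

4190210 313191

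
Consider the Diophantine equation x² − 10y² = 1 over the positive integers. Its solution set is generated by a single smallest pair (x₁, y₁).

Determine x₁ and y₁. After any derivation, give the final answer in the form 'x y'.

19 6

d=10: √d = [3; 6] (ℓ=1, odd), read p_1/q_1
i=0: a=3 ⇒ p=3, q=1
i=1: a=6 ⇒ p=19, q=6
(x₁, y₁) = (19, 6);  19² − 10·6² = 1 ✓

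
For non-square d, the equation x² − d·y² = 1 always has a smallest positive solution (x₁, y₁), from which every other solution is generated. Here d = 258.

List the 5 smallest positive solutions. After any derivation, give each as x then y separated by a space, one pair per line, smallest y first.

257 16
132097 8224
67897601 4227120
34899234817 2172731456
17938138798337 1116779741264

d=258: √d = [16; 16,32] (ℓ=2, even), read p_1/q_1
i=0: a=16 ⇒ p=16, q=1
i=1: a=16 ⇒ p=257, q=16
→ (257, 16).  Check: 257²=66049, 258·16²=66048, difference 1.
(257+16√258)^2 = 132097 + 8224√258
(257+16√258)^3 = 67897601 + 4227120√258
(257+16√258)^4 = 34899234817 + 2172731456√258
(257+16√258)^5 = 17938138798337 + 1116779741264√258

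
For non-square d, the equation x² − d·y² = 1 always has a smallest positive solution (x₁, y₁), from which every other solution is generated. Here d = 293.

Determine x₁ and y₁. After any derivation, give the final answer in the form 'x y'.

√293 → a₀=17, period (8,1,1,8,34); ℓ=5 odd so k=9
k=0  a_k=17  p_k/q_k = 17/1
k=1  a_k=8  p_k/q_k = 137/8
k=2  a_k=1  p_k/q_k = 154/9
k=3  a_k=1  p_k/q_k = 291/17
k=4  a_k=8  p_k/q_k = 2482/145
k=5  a_k=34  p_k/q_k = 84679/4947
k=6  a_k=8  p_k/q_k = 679914/39721
k=7  a_k=1  p_k/q_k = 764593/44668
k=8  a_k=1  p_k/q_k = 1444507/84389
k=9  a_k=8  p_k/q_k = 12320649/719780
→ (12320649, 719780).  Check: 12320649²=151798391781201, 293·719780²=151798391781200, difference 1.

12320649 719780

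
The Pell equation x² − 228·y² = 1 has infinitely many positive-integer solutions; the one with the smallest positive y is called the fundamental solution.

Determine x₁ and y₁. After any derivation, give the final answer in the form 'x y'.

151 10

√228 = [15; 10,30, …], period ℓ=2 (even) → k=1
step 0: (15, 1)  from 15·(1,0) + (0,1)
step 1: (151, 10)  from 10·(15,1) + (1,0)
→ (151, 10).  Check: 151²=22801, 228·10²=22800, difference 1.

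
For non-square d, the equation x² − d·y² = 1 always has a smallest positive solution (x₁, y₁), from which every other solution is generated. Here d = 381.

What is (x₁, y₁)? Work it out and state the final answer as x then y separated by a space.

√381 = [19; 1,1,12,1,1,38, …], period ℓ=6 (even) → k=5
step 0: (19, 1)  from 19·(1,0) + (0,1)
step 1: (20, 1)  from 1·(19,1) + (1,0)
…
step 4: (527, 27)  from 1·(488,25) + (39,2)
step 5: (1015, 52)  from 1·(527,27) + (488,25)
(x₁, y₁) = (1015, 52);  1015² − 381·52² = 1 ✓

1015 52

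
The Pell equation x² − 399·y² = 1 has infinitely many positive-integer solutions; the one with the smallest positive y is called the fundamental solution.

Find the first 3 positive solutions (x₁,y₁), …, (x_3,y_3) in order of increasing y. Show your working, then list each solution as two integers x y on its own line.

√399 → a₀=19, period (1,38); ℓ=2 even so k=1
step 0: (19, 1)  from 19·(1,0) + (0,1)
step 1: (20, 1)  from 1·(19,1) + (1,0)
→ (20, 1).  Check: 20²=400, 399·1²=399, difference 1.
n=2: (20,1)∘(20,1) = (20·20+399·1·1, 20·1+1·20) = (799,40)
n=3: (799,40)∘(20,1) = (20·799+399·1·40, 20·40+1·799) = (31940,1599)

20 1
799 40
31940 1599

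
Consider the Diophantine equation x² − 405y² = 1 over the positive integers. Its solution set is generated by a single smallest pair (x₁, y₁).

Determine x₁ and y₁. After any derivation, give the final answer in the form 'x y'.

√405 = [20; 8,40, …], period ℓ=2 (even) → k=1
step 0: (20, 1)  from 20·(1,0) + (0,1)
step 1: (161, 8)  from 8·(20,1) + (1,0)
(x₁, y₁) = (161, 8);  161² − 405·8² = 1 ✓

161 8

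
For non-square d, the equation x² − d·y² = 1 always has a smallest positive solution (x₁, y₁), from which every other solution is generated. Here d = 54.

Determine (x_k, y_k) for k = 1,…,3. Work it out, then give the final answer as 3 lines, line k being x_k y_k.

485 66
470449 64020
456335045 62099334

[7; 2,1,6,1,2,14] for √54; ℓ=6 ⇒ convergent index 5
k=0  a_k=7  p_k/q_k = 7/1
k=1  a_k=2  p_k/q_k = 15/2
…
k=4  a_k=1  p_k/q_k = 169/23
k=5  a_k=2  p_k/q_k = 485/66
→ (485, 66).  Check: 485²=235225, 54·66²=235224, difference 1.
n=2: (485,66)∘(485,66) = (485·485+54·66·66, 485·66+66·485) = (470449,64020)
n=3: (470449,64020)∘(485,66) = (485·470449+54·66·64020, 485·64020+66·470449) = (456335045,62099334)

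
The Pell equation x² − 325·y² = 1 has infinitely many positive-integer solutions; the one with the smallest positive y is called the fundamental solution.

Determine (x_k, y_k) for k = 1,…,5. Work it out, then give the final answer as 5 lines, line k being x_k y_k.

[18; 36] for √325; ℓ=1 ⇒ convergent index 1
i=0: a=18 ⇒ p=18, q=1
i=1: a=36 ⇒ p=649, q=36
fundamental: x₁=649, y₁=36  (since 421201 − 325·1296 = 1)
n=2: (649,36)∘(649,36) = (649·649+325·36·36, 649·36+36·649) = (842401,46728)
n=3: (842401,46728)∘(649,36) = (649·842401+325·36·46728, 649·46728+36·842401) = (1093435849,60652908)
n=4: (1093435849,60652908)∘(649,36) = (649·1093435849+325·36·60652908, 649·60652908+36·1093435849) = (1419278889601,78727427856)
n=5: (1419278889601,78727427856)∘(649,36) = (649·1419278889601+325·36·78727427856, 649·78727427856+36·1419278889601) = (1842222905266249,102188140704180)

649 36
842401 46728
1093435849 60652908
1419278889601 78727427856
1842222905266249 102188140704180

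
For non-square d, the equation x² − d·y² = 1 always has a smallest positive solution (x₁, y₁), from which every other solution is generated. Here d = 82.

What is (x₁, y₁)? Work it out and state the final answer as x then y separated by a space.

√82 = [9; 18, …], period ℓ=1 (odd) → k=1
k=0  a_k=9  p_k/q_k = 9/1
k=1  a_k=18  p_k/q_k = 163/18
→ (163, 18).  Check: 163²=26569, 82·18²=26568, difference 1.

163 18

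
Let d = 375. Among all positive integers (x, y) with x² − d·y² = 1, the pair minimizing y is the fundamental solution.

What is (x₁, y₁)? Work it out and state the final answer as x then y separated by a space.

√375 = [19; 2,1,2,1,5,1,2,1,2,38, …], period ℓ=10 (even) → k=9
k=0  a_k=19  p_k/q_k = 19/1
…
k=2  a_k=1  p_k/q_k = 58/3
…
k=4  a_k=1  p_k/q_k = 213/11
k=5  a_k=5  p_k/q_k = 1220/63
k=6  a_k=1  p_k/q_k = 1433/74
…
k=8  a_k=1  p_k/q_k = 5519/285
k=9  a_k=2  p_k/q_k = 15124/781
→ (15124, 781).  Check: 15124²=228735376, 375·781²=228735375, difference 1.

15124 781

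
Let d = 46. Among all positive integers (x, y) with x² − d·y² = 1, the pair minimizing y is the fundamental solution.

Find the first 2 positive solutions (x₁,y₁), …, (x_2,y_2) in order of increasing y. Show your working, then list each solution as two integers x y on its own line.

24335 3588
1184384449 174627960

√46 → a₀=6, period (1,3,1,1,2,6,2,1,1,3,1,12); ℓ=12 even so k=11
k=0  a_k=6  p_k/q_k = 6/1
…
k=2  a_k=3  p_k/q_k = 27/4
…
k=4  a_k=1  p_k/q_k = 61/9
…
k=7  a_k=2  p_k/q_k = 2150/317
k=8  a_k=1  p_k/q_k = 3147/464
k=9  a_k=1  p_k/q_k = 5297/781
k=10  a_k=3  p_k/q_k = 19038/2807
k=11  a_k=1  p_k/q_k = 24335/3588
(x₁, y₁) = (24335, 3588);  24335² − 46·3588² = 1 ✓
n=2: (24335,3588)∘(24335,3588) = (24335·24335+46·3588·3588, 24335·3588+3588·24335) = (1184384449,174627960)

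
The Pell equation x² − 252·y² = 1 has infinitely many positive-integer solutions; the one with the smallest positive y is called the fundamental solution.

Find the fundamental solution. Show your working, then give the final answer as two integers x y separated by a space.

[15; 1,6,1,30] for √252; ℓ=4 ⇒ convergent index 3
i=0: a=15 ⇒ p=15, q=1
…
i=2: a=6 ⇒ p=111, q=7
i=3: a=1 ⇒ p=127, q=8
(x₁, y₁) = (127, 8);  127² − 252·8² = 1 ✓

127 8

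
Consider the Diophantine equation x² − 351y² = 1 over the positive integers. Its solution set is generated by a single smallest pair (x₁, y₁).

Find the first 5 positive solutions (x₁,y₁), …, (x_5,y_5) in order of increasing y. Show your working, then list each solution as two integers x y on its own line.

62425 3332
7793761249 416000200
973051091875225 51937624966668
121485428812828080001 6484412476672499600
15167455786308534696249625 809578897660623950093332

√351 = [18; 1,2,1,3,2,2,2,3,1,2,1,36, …], period ℓ=12 (even) → k=11
step 0: (18, 1)  from 18·(1,0) + (0,1)
step 1: (19, 1)  from 1·(18,1) + (1,0)
…
step 5: (637, 34)  from 2·(281,15) + (75,4)
step 6: (1555, 83)  from 2·(637,34) + (281,15)
…
step 9: (16543, 883)  from 1·(12796,683) + (3747,200)
step 10: (45882, 2449)  from 2·(16543,883) + (12796,683)
step 11: (62425, 3332)  from 1·(45882,2449) + (16543,883)
fundamental: x₁=62425, y₁=3332  (since 3896880625 − 351·11102224 = 1)
(62425+3332√351)^2 = 7793761249 + 416000200√351
(62425+3332√351)^3 = 973051091875225 + 51937624966668√351
(62425+3332√351)^4 = 121485428812828080001 + 6484412476672499600√351
(62425+3332√351)^5 = 15167455786308534696249625 + 809578897660623950093332√351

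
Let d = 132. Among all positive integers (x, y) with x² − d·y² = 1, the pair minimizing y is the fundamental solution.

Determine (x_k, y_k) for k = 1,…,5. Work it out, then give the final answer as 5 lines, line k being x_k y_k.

[11; 2,22] for √132; ℓ=2 ⇒ convergent index 1
a_0=11:  p_0=11·1+0=11,  q_0=11·0+1=1
a_1=2:  p_1=2·11+1=23,  q_1=2·1+0=2
→ (23, 2).  Check: 23²=529, 132·2²=528, difference 1.
k=2:  x_2 = 23·23+132·2·2 = 1057,  y_2 = 23·2+2·23 = 92
k=3:  x_3 = 23·1057+132·2·92 = 48599,  y_3 = 23·92+2·1057 = 4230
k=4:  x_4 = 23·48599+132·2·4230 = 2234497,  y_4 = 23·4230+2·48599 = 194488
k=5:  x_5 = 23·2234497+132·2·194488 = 102738263,  y_5 = 23·194488+2·2234497 = 8942218

23 2
1057 92
48599 4230
2234497 194488
102738263 8942218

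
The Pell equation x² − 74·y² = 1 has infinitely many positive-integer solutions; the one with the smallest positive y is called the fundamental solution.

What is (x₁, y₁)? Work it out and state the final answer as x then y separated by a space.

3699 430

√74 → a₀=8, period (1,1,1,1,16); ℓ=5 odd so k=9
k=0  a_k=8  p_k/q_k = 8/1
k=1  a_k=1  p_k/q_k = 9/1
…
k=3  a_k=1  p_k/q_k = 26/3
…
k=7  a_k=1  p_k/q_k = 1471/171
k=8  a_k=1  p_k/q_k = 2228/259
k=9  a_k=1  p_k/q_k = 3699/430
→ (3699, 430).  Check: 3699²=13682601, 74·430²=13682600, difference 1.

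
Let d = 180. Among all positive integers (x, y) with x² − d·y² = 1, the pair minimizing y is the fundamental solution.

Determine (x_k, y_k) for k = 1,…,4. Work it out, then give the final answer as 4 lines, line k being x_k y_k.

161 12
51841 3864
16692641 1244196
5374978561 400627248

[13; 2,2,2,26] for √180; ℓ=4 ⇒ convergent index 3
k=0  a_k=13  p_k/q_k = 13/1
…
k=2  a_k=2  p_k/q_k = 67/5
k=3  a_k=2  p_k/q_k = 161/12
(x₁, y₁) = (161, 12);  161² − 180·12² = 1 ✓
k=2:  x_2 = 161·161+180·12·12 = 51841,  y_2 = 161·12+12·161 = 3864
k=3:  x_3 = 161·51841+180·12·3864 = 16692641,  y_3 = 161·3864+12·51841 = 1244196
k=4:  x_4 = 161·16692641+180·12·1244196 = 5374978561,  y_4 = 161·1244196+12·16692641 = 400627248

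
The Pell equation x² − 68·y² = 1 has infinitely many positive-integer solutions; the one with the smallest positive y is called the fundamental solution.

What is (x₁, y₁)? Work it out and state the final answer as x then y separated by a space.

33 4

√68 = [8; 4,16, …], period ℓ=2 (even) → k=1
k=0  a_k=8  p_k/q_k = 8/1
k=1  a_k=4  p_k/q_k = 33/4
fundamental: x₁=33, y₁=4  (since 1089 − 68·16 = 1)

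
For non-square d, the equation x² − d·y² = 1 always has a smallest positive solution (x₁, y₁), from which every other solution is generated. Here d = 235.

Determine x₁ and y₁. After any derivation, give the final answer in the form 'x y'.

√235 → a₀=15, period (3,30); ℓ=2 even so k=1
k=0  a_k=15  p_k/q_k = 15/1
k=1  a_k=3  p_k/q_k = 46/3
→ (46, 3).  Check: 46²=2116, 235·3²=2115, difference 1.

46 3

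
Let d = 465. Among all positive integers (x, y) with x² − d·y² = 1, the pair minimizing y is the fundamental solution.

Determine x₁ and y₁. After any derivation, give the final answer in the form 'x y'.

15871 736

[21; 1,1,3,2,2,2,3,1,1,42] for √465; ℓ=10 ⇒ convergent index 9
step 0: (21, 1)  from 21·(1,0) + (0,1)
…
step 2: (43, 2)  from 1·(22,1) + (21,1)
step 3: (151, 7)  from 3·(43,2) + (22,1)
…
step 6: (2027, 94)  from 2·(841,39) + (345,16)
step 7: (6922, 321)  from 3·(2027,94) + (841,39)
step 8: (8949, 415)  from 1·(6922,321) + (2027,94)
step 9: (15871, 736)  from 1·(8949,415) + (6922,321)
fundamental: x₁=15871, y₁=736  (since 251888641 − 465·541696 = 1)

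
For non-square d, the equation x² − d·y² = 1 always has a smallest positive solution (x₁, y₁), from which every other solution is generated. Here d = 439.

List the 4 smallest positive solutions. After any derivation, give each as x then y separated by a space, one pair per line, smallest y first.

d=439: √d = [20; 1,19,1,40] (ℓ=4, even), read p_3/q_3
k=0  a_k=20  p_k/q_k = 20/1
k=1  a_k=1  p_k/q_k = 21/1
k=2  a_k=19  p_k/q_k = 419/20
k=3  a_k=1  p_k/q_k = 440/21
→ (440, 21).  Check: 440²=193600, 439·21²=193599, difference 1.
n=2: (440,21)∘(440,21) = (440·440+439·21·21, 440·21+21·440) = (387199,18480)
n=3: (387199,18480)∘(440,21) = (440·387199+439·21·18480, 440·18480+21·387199) = (340734680,16262379)
n=4: (340734680,16262379)∘(440,21) = (440·340734680+439·21·16262379, 440·16262379+21·340734680) = (299846131201,14310875040)

440 21
387199 18480
340734680 16262379
299846131201 14310875040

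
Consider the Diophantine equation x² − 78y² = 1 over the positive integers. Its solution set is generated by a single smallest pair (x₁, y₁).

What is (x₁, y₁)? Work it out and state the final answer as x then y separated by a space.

d=78: √d = [8; 1,4,1,16] (ℓ=4, even), read p_3/q_3
step 0: (8, 1)  from 8·(1,0) + (0,1)
…
step 2: (44, 5)  from 4·(9,1) + (8,1)
step 3: (53, 6)  from 1·(44,5) + (9,1)
(x₁, y₁) = (53, 6);  53² − 78·6² = 1 ✓

53 6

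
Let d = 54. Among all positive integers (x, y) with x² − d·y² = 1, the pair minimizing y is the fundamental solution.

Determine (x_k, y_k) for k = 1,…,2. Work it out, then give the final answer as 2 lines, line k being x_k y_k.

485 66
470449 64020

d=54: √d = [7; 2,1,6,1,2,14] (ℓ=6, even), read p_5/q_5
a_0=7:  p_0=7·1+0=7,  q_0=7·0+1=1
a_1=2:  p_1=2·7+1=15,  q_1=2·1+0=2
…
a_4=1:  p_4=1·147+22=169,  q_4=1·20+3=23
a_5=2:  p_5=2·169+147=485,  q_5=2·23+20=66
→ (485, 66).  Check: 485²=235225, 54·66²=235224, difference 1.
(485+66√54)^2 = 470449 + 64020√54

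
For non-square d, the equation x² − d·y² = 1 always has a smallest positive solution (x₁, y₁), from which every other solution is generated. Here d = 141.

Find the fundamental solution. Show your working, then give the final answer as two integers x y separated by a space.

√141 → a₀=11, period (1,6,1,22); ℓ=4 even so k=3
k=0  a_k=11  p_k/q_k = 11/1
k=1  a_k=1  p_k/q_k = 12/1
k=2  a_k=6  p_k/q_k = 83/7
k=3  a_k=1  p_k/q_k = 95/8
→ (95, 8).  Check: 95²=9025, 141·8²=9024, difference 1.

95 8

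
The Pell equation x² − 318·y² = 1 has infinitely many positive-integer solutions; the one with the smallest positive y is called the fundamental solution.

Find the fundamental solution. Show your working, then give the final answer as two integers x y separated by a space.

[17; 1,4,1,34] for √318; ℓ=4 ⇒ convergent index 3
step 0: (17, 1)  from 17·(1,0) + (0,1)
step 1: (18, 1)  from 1·(17,1) + (1,0)
step 2: (89, 5)  from 4·(18,1) + (17,1)
step 3: (107, 6)  from 1·(89,5) + (18,1)
fundamental: x₁=107, y₁=6  (since 11449 − 318·36 = 1)

107 6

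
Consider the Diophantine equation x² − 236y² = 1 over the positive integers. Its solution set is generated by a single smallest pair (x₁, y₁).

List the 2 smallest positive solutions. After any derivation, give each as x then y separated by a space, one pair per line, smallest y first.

561799 36570
631236232801 41089978860

√236 → a₀=15, period (2,1,3,5,1,6,1,5,3,1,2,30); ℓ=12 even so k=11
k=0  a_k=15  p_k/q_k = 15/1
…
k=2  a_k=1  p_k/q_k = 46/3
k=3  a_k=3  p_k/q_k = 169/11
…
k=6  a_k=6  p_k/q_k = 7251/472
k=7  a_k=1  p_k/q_k = 8311/541
k=8  a_k=5  p_k/q_k = 48806/3177
…
k=10  a_k=1  p_k/q_k = 203535/13249
k=11  a_k=2  p_k/q_k = 561799/36570
→ (561799, 36570).  Check: 561799²=315618116401, 236·36570²=315618116400, difference 1.
k=2:  x_2 = 561799·561799+236·36570·36570 = 631236232801,  y_2 = 561799·36570+36570·561799 = 41089978860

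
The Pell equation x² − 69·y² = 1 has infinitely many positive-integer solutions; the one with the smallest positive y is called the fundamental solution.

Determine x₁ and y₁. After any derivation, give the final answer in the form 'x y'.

[8; 3,3,1,4,1,3,3,16] for √69; ℓ=8 ⇒ convergent index 7
step 0: (8, 1)  from 8·(1,0) + (0,1)
step 1: (25, 3)  from 3·(8,1) + (1,0)
…
step 5: (623, 75)  from 1·(515,62) + (108,13)
step 6: (2384, 287)  from 3·(623,75) + (515,62)
step 7: (7775, 936)  from 3·(2384,287) + (623,75)
fundamental: x₁=7775, y₁=936  (since 60450625 − 69·876096 = 1)

7775 936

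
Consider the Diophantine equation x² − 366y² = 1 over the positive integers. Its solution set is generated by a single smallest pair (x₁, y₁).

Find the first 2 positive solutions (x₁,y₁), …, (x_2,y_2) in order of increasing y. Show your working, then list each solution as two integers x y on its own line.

√366 → a₀=19, period (7,1,1,1,2,12,2,1,1,1,7,38); ℓ=12 even so k=11
k=0  a_k=19  p_k/q_k = 19/1
k=1  a_k=7  p_k/q_k = 134/7
k=2  a_k=1  p_k/q_k = 153/8
…
k=4  a_k=1  p_k/q_k = 440/23
…
k=6  a_k=12  p_k/q_k = 14444/755
…
k=8  a_k=1  p_k/q_k = 44499/2326
k=9  a_k=1  p_k/q_k = 74554/3897
k=10  a_k=1  p_k/q_k = 119053/6223
k=11  a_k=7  p_k/q_k = 907925/47458
→ (907925, 47458).  Check: 907925²=824327805625, 366·47458²=824327805624, difference 1.
n=2: (907925,47458)∘(907925,47458) = (907925·907925+366·47458·47458, 907925·47458+47458·907925) = (1648655611249,86176609300)

907925 47458
1648655611249 86176609300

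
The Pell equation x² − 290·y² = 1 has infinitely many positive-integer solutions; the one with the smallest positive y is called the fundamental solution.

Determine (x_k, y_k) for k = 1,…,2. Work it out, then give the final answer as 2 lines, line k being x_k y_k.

579 34
670481 39372

√290 → a₀=17, period (34); ℓ=1 odd so k=1
step 0: (17, 1)  from 17·(1,0) + (0,1)
step 1: (579, 34)  from 34·(17,1) + (1,0)
(x₁, y₁) = (579, 34);  579² − 290·34² = 1 ✓
n=2: (579,34)∘(579,34) = (579·579+290·34·34, 579·34+34·579) = (670481,39372)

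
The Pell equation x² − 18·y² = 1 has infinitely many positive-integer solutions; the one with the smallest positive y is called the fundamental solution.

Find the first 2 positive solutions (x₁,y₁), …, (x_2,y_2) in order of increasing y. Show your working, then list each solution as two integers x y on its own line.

√18 = [4; 4,8, …], period ℓ=2 (even) → k=1
i=0: a=4 ⇒ p=4, q=1
i=1: a=4 ⇒ p=17, q=4
fundamental: x₁=17, y₁=4  (since 289 − 18·16 = 1)
(x_2, y_2) = (17·17 + 18·4·4, 17·4 + 4·17) = (577, 136)

17 4
577 136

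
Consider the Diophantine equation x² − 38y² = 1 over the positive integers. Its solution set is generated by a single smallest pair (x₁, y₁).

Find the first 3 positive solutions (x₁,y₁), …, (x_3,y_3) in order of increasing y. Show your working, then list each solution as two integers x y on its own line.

[6; 6,12] for √38; ℓ=2 ⇒ convergent index 1
a_0=6:  p_0=6·1+0=6,  q_0=6·0+1=1
a_1=6:  p_1=6·6+1=37,  q_1=6·1+0=6
(x₁, y₁) = (37, 6);  37² − 38·6² = 1 ✓
k=2:  x_2 = 37·37+38·6·6 = 2737,  y_2 = 37·6+6·37 = 444
k=3:  x_3 = 37·2737+38·6·444 = 202501,  y_3 = 37·444+6·2737 = 32850

37 6
2737 444
202501 32850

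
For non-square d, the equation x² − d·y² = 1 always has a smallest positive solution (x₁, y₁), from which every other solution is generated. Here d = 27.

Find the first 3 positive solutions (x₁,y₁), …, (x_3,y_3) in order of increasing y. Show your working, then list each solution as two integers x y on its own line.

[5; 5,10] for √27; ℓ=2 ⇒ convergent index 1
a_0=5:  p_0=5·1+0=5,  q_0=5·0+1=1
a_1=5:  p_1=5·5+1=26,  q_1=5·1+0=5
fundamental: x₁=26, y₁=5  (since 676 − 27·25 = 1)
(26+5√27)^2 = 1351 + 260√27
(26+5√27)^3 = 70226 + 13515√27

26 5
1351 260
70226 13515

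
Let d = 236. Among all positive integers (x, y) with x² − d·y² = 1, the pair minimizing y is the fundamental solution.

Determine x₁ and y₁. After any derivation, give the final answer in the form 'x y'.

561799 36570

√236 = [15; 2,1,3,5,1,6,1,5,3,1,2,30, …], period ℓ=12 (even) → k=11
a_0=15:  p_0=15·1+0=15,  q_0=15·0+1=1
a_1=2:  p_1=2·15+1=31,  q_1=2·1+0=2
a_2=1:  p_2=1·31+15=46,  q_2=1·2+1=3
…
a_4=5:  p_4=5·169+46=891,  q_4=5·11+3=58
…
a_8=5:  p_8=5·8311+7251=48806,  q_8=5·541+472=3177
a_9=3:  p_9=3·48806+8311=154729,  q_9=3·3177+541=10072
a_10=1:  p_10=1·154729+48806=203535,  q_10=1·10072+3177=13249
a_11=2:  p_11=2·203535+154729=561799,  q_11=2·13249+10072=36570
(x₁, y₁) = (561799, 36570);  561799² − 236·36570² = 1 ✓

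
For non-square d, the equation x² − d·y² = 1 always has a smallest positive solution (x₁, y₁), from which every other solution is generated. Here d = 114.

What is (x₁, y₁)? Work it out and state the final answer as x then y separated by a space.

[10; 1,2,10,2,1,20] for √114; ℓ=6 ⇒ convergent index 5
step 0: (10, 1)  from 10·(1,0) + (0,1)
step 1: (11, 1)  from 1·(10,1) + (1,0)
step 2: (32, 3)  from 2·(11,1) + (10,1)
…
step 4: (694, 65)  from 2·(331,31) + (32,3)
step 5: (1025, 96)  from 1·(694,65) + (331,31)
→ (1025, 96).  Check: 1025²=1050625, 114·96²=1050624, difference 1.

1025 96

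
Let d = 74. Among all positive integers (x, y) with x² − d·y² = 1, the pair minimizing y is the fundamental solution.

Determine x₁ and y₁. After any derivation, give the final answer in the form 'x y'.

√74 → a₀=8, period (1,1,1,1,16); ℓ=5 odd so k=9
step 0: (8, 1)  from 8·(1,0) + (0,1)
step 1: (9, 1)  from 1·(8,1) + (1,0)
step 2: (17, 2)  from 1·(9,1) + (8,1)
…
step 6: (757, 88)  from 1·(714,83) + (43,5)
step 7: (1471, 171)  from 1·(757,88) + (714,83)
step 8: (2228, 259)  from 1·(1471,171) + (757,88)
step 9: (3699, 430)  from 1·(2228,259) + (1471,171)
(x₁, y₁) = (3699, 430);  3699² − 74·430² = 1 ✓

3699 430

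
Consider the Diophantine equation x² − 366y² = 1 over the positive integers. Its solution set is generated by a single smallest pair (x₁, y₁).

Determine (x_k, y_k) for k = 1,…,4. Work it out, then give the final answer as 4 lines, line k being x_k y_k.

[19; 7,1,1,1,2,12,2,1,1,1,7,38] for √366; ℓ=12 ⇒ convergent index 11
i=0: a=19 ⇒ p=19, q=1
i=1: a=7 ⇒ p=134, q=7
i=2: a=1 ⇒ p=153, q=8
i=3: a=1 ⇒ p=287, q=15
i=4: a=1 ⇒ p=440, q=23
i=5: a=2 ⇒ p=1167, q=61
…
i=8: a=1 ⇒ p=44499, q=2326
i=9: a=1 ⇒ p=74554, q=3897
i=10: a=1 ⇒ p=119053, q=6223
i=11: a=7 ⇒ p=907925, q=47458
(x₁, y₁) = (907925, 47458);  907925² − 366·47458² = 1 ✓
n=2: (907925,47458)∘(907925,47458) = (907925·907925+366·47458·47458, 907925·47458+47458·907925) = (1648655611249,86176609300)
n=3: (1648655611249,86176609300)∘(907925,47458) = (907925·1648655611249+366·47458·86176609300, 907925·86176609300+47458·1648655611249) = (2993711291685588725,156483795997357542)
n=4: (2993711291685588725,156483795997357542)∘(907925,47458) = (907925·2993711291685588725+366·47458·156483795997357542, 907925·156483795997357542+47458·2993711291685588725) = (5436130649005627630680001,284151100961715516031400)

907925 47458
1648655611249 86176609300
2993711291685588725 156483795997357542
5436130649005627630680001 284151100961715516031400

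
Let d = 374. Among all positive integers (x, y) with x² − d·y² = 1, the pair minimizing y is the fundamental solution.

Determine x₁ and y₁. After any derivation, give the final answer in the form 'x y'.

3365 174

√374 → a₀=19, period (2,1,18,1,2,38); ℓ=6 even so k=5
k=0  a_k=19  p_k/q_k = 19/1
…
k=2  a_k=1  p_k/q_k = 58/3
…
k=4  a_k=1  p_k/q_k = 1141/59
k=5  a_k=2  p_k/q_k = 3365/174
fundamental: x₁=3365, y₁=174  (since 11323225 − 374·30276 = 1)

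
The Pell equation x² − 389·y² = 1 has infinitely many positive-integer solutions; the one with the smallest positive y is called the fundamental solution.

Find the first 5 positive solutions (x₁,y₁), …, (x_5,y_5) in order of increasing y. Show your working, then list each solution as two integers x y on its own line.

3287049 166660
21609382256801 1095639172680
142062196675667653449 7202839293837075980
933930803041091759821507201 47352171395934637886793360
6139752624410693193862375179426249 311297815269663908222998617313300

[19; 1,2,1,1,1,1,2,1,38] for √389; ℓ=9 ⇒ convergent index 17
k=0  a_k=19  p_k/q_k = 19/1
k=1  a_k=1  p_k/q_k = 20/1
k=2  a_k=2  p_k/q_k = 59/3
k=3  a_k=1  p_k/q_k = 79/4
k=4  a_k=1  p_k/q_k = 138/7
k=5  a_k=1  p_k/q_k = 217/11
k=6  a_k=1  p_k/q_k = 355/18
k=7  a_k=2  p_k/q_k = 927/47
…
k=9  a_k=38  p_k/q_k = 49643/2517
k=10  a_k=1  p_k/q_k = 50925/2582
k=11  a_k=2  p_k/q_k = 151493/7681
k=12  a_k=1  p_k/q_k = 202418/10263
…
k=14  a_k=1  p_k/q_k = 556329/28207
k=15  a_k=1  p_k/q_k = 910240/46151
k=16  a_k=2  p_k/q_k = 2376809/120509
k=17  a_k=1  p_k/q_k = 3287049/166660
→ (3287049, 166660).  Check: 3287049²=10804691128401, 389·166660²=10804691128400, difference 1.
n=2: (3287049,166660)∘(3287049,166660) = (3287049·3287049+389·166660·166660, 3287049·166660+166660·3287049) = (21609382256801,1095639172680)
n=3: (21609382256801,1095639172680)∘(3287049,166660) = (3287049·21609382256801+389·166660·1095639172680, 3287049·1095639172680+166660·21609382256801) = (142062196675667653449,7202839293837075980)
n=4: (142062196675667653449,7202839293837075980)∘(3287049,166660) = (3287049·142062196675667653449+389·166660·7202839293837075980, 3287049·7202839293837075980+166660·142062196675667653449) = (933930803041091759821507201,47352171395934637886793360)
n=5: (933930803041091759821507201,47352171395934637886793360)∘(3287049,166660) = (3287049·933930803041091759821507201+389·166660·47352171395934637886793360, 3287049·47352171395934637886793360+166660·933930803041091759821507201) = (6139752624410693193862375179426249,311297815269663908222998617313300)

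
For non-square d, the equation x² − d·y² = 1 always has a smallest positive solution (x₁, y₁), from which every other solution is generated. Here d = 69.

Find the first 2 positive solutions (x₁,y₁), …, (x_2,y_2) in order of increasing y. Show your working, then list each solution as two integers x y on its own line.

d=69: √d = [8; 3,3,1,4,1,3,3,16] (ℓ=8, even), read p_7/q_7
step 0: (8, 1)  from 8·(1,0) + (0,1)
step 1: (25, 3)  from 3·(8,1) + (1,0)
…
step 4: (515, 62)  from 4·(108,13) + (83,10)
…
step 6: (2384, 287)  from 3·(623,75) + (515,62)
step 7: (7775, 936)  from 3·(2384,287) + (623,75)
fundamental: x₁=7775, y₁=936  (since 60450625 − 69·876096 = 1)
(7775+936√69)^2 = 120901249 + 14554800√69

7775 936
120901249 14554800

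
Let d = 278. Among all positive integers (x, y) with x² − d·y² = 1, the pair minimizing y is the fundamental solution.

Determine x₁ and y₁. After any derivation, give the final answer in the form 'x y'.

2501 150

d=278: √d = [16; 1,2,16,2,1,32] (ℓ=6, even), read p_5/q_5
k=0  a_k=16  p_k/q_k = 16/1
k=1  a_k=1  p_k/q_k = 17/1
k=2  a_k=2  p_k/q_k = 50/3
k=3  a_k=16  p_k/q_k = 817/49
k=4  a_k=2  p_k/q_k = 1684/101
k=5  a_k=1  p_k/q_k = 2501/150
(x₁, y₁) = (2501, 150);  2501² − 278·150² = 1 ✓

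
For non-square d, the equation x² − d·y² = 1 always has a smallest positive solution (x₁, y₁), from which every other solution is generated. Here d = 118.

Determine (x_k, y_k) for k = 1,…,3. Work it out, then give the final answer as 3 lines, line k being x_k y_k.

[10; 1,6,3,2,10,2,3,6,1,20] for √118; ℓ=10 ⇒ convergent index 9
k=0  a_k=10  p_k/q_k = 10/1
…
k=2  a_k=6  p_k/q_k = 76/7
k=3  a_k=3  p_k/q_k = 239/22
…
k=8  a_k=6  p_k/q_k = 264802/24377
k=9  a_k=1  p_k/q_k = 306917/28254
(x₁, y₁) = (306917, 28254);  306917² − 118·28254² = 1 ✓
(x_2, y_2) = (306917·306917 + 118·28254·28254, 306917·28254 + 28254·306917) = (188396089777, 17343265836)
(x_3, y_3) = (306917·188396089777 + 118·28254·17343265836, 306917·17343265836 + 28254·188396089777) = (115643925371868101, 10645886241146970)

306917 28254
188396089777 17343265836
115643925371868101 10645886241146970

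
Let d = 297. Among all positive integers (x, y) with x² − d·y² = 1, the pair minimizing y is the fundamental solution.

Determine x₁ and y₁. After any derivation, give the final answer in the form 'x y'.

48599 2820

√297 → a₀=17, period (4,3,1,1,2,1,1,3,4,34); ℓ=10 even so k=9
k=0  a_k=17  p_k/q_k = 17/1
k=1  a_k=4  p_k/q_k = 69/4
k=2  a_k=3  p_k/q_k = 224/13
k=3  a_k=1  p_k/q_k = 293/17
k=4  a_k=1  p_k/q_k = 517/30
k=5  a_k=2  p_k/q_k = 1327/77
k=6  a_k=1  p_k/q_k = 1844/107
k=7  a_k=1  p_k/q_k = 3171/184
k=8  a_k=3  p_k/q_k = 11357/659
k=9  a_k=4  p_k/q_k = 48599/2820
→ (48599, 2820).  Check: 48599²=2361862801, 297·2820²=2361862800, difference 1.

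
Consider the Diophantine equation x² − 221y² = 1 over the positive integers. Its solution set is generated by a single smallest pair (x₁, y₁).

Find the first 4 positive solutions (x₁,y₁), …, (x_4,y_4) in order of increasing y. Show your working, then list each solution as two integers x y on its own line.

1665 112
5544449 372960
18463013505 1241956688
61481829427201 4135715398080

[14; 1,6,2,6,1,28] for √221; ℓ=6 ⇒ convergent index 5
k=0  a_k=14  p_k/q_k = 14/1
…
k=2  a_k=6  p_k/q_k = 104/7
k=3  a_k=2  p_k/q_k = 223/15
k=4  a_k=6  p_k/q_k = 1442/97
k=5  a_k=1  p_k/q_k = 1665/112
(x₁, y₁) = (1665, 112);  1665² − 221·112² = 1 ✓
n=2: (1665,112)∘(1665,112) = (1665·1665+221·112·112, 1665·112+112·1665) = (5544449,372960)
n=3: (5544449,372960)∘(1665,112) = (1665·5544449+221·112·372960, 1665·372960+112·5544449) = (18463013505,1241956688)
n=4: (18463013505,1241956688)∘(1665,112) = (1665·18463013505+221·112·1241956688, 1665·1241956688+112·18463013505) = (61481829427201,4135715398080)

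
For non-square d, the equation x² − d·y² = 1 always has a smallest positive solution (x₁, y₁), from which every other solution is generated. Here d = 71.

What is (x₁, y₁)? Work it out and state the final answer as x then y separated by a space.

d=71: √d = [8; 2,2,1,7,1,2,2,16] (ℓ=8, even), read p_7/q_7
a_0=8:  p_0=8·1+0=8,  q_0=8·0+1=1
a_1=2:  p_1=2·8+1=17,  q_1=2·1+0=2
a_2=2:  p_2=2·17+8=42,  q_2=2·2+1=5
a_3=1:  p_3=1·42+17=59,  q_3=1·5+2=7
a_4=7:  p_4=7·59+42=455,  q_4=7·7+5=54
a_5=1:  p_5=1·455+59=514,  q_5=1·54+7=61
a_6=2:  p_6=2·514+455=1483,  q_6=2·61+54=176
a_7=2:  p_7=2·1483+514=3480,  q_7=2·176+61=413
fundamental: x₁=3480, y₁=413  (since 12110400 − 71·170569 = 1)

3480 413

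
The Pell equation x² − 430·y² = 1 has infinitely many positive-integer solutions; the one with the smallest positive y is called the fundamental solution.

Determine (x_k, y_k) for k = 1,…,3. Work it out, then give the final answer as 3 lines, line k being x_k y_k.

2862251 138030
16384961574001 790153011060
93795745300289010251 4523232492118854090

[20; 1,2,1,3,1,…,2,1,40] for √430; ℓ=14 ⇒ convergent index 13
k=0  a_k=20  p_k/q_k = 20/1
…
k=2  a_k=2  p_k/q_k = 62/3
…
k=11  a_k=1  p_k/q_k = 754371/36379
k=12  a_k=2  p_k/q_k = 2107880/101651
k=13  a_k=1  p_k/q_k = 2862251/138030
(x₁, y₁) = (2862251, 138030);  2862251² − 430·138030² = 1 ✓
k=2:  x_2 = 2862251·2862251+430·138030·138030 = 16384961574001,  y_2 = 2862251·138030+138030·2862251 = 790153011060
k=3:  x_3 = 2862251·16384961574001+430·138030·790153011060 = 93795745300289010251,  y_3 = 2862251·790153011060+138030·16384961574001 = 4523232492118854090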